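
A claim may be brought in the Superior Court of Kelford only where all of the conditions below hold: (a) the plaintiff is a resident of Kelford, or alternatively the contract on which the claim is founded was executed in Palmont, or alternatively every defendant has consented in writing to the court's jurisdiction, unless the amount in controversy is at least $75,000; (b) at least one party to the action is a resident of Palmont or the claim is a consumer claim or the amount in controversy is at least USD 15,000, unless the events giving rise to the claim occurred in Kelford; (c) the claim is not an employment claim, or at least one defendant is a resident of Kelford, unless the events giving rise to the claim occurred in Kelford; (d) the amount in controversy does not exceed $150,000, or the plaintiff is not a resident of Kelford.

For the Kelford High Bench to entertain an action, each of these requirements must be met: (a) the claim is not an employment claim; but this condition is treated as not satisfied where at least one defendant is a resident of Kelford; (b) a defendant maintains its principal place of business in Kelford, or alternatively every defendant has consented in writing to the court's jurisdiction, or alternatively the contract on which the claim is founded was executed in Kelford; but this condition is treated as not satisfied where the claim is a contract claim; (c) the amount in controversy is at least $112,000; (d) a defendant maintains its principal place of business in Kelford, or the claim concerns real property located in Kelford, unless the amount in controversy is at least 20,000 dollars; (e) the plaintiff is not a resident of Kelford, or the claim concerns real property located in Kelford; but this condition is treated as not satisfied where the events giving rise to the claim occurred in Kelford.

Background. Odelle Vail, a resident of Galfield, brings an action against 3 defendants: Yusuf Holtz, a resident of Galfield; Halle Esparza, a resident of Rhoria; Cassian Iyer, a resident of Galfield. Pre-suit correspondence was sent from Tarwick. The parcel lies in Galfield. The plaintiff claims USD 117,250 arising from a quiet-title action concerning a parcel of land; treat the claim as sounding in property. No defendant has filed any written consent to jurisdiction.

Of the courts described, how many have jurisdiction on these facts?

1

The Superior Court of Kelford:
  (a) The plaintiff resides in Galfield, not Kelford; no contract (and hence no place of execution) is alleged; no such written consent has been filed — every alternative fails. However, the amount in controversy is $117,250, which meets the 75,000 dollars floor, so the 'unless' proviso supplies this condition. Condition met.
  (b) The amount in controversy is USD 117,250, which meets the USD 15,000 floor, so one alternative holds. Met.
  (c) The claim is a property claim, not an employment claim, so this disjunct is met. Condition met.
  (d) The amount in controversy is 117,250 dollars, within the $150,000 ceiling — that alternative is enough. Satisfied.
  → Jurisdiction lies.
The Kelford High Bench:
  (a) The claim is a property claim, not an employment claim. The exception is not triggered, since no defendant resides in Kelford (they reside in Galfield, Rhoria, Galfield). Met.
  (b) No defendant is a corporation; no such written consent has been filed; no contract (and hence no place of execution) is alleged — no alternative holds. Not met.
  (c) The amount in controversy is 117,250 dollars, which meets the USD 112,000 floor. Met.
  (d) No defendant is a corporation; the property lies in Galfield, not Kelford — no alternative holds. But the amount in controversy is $117,250, which meets the $20,000 floor, and the 'unless' clause therefore excuses the requirement. Condition met.
  (e) The plaintiff resides in Galfield, which is not Kelford, so this disjunct is met. The carve-out does not apply: the operative events occurred in Galfield, not Kelford. Condition met.
  → No jurisdiction.
Courts with jurisdiction: the Superior Court of Kelford — 1 in total.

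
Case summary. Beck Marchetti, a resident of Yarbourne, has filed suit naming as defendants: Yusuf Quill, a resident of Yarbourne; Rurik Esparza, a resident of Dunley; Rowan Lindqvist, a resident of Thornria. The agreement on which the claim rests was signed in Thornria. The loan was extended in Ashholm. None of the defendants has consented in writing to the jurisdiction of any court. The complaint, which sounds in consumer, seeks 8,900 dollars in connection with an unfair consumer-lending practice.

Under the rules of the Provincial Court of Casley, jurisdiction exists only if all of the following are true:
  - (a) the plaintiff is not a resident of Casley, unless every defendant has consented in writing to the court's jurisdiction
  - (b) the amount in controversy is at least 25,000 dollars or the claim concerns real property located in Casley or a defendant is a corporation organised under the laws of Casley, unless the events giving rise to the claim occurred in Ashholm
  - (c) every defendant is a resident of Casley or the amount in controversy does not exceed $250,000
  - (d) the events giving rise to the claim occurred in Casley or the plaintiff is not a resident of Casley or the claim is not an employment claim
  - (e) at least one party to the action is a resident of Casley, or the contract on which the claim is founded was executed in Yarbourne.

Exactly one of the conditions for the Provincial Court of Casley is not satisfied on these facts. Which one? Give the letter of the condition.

The Provincial Court of Casley:
  (a) The plaintiff resides in Yarbourne, which is not Casley. Condition met.
  (b) The amount in controversy is $8,900, below the USD 25,000 floor; the claim does not concern real property; no defendant is a corporation — none of the alternatives is met. But the operative events occurred in Ashholm, and the 'unless' clause therefore excuses the requirement. Satisfied.
  (c) The amount in controversy is USD 8,900, within the 250,000 dollars ceiling, so one alternative holds. Condition met.
  (d) The plaintiff resides in Yarbourne, which is not Casley, so one alternative holds. Condition met.
  (e) No party resides in Casley; the contract was executed in Thornria, not Yarbourne — none of the alternatives is met. Fails.
Only condition (e) fails.

(e)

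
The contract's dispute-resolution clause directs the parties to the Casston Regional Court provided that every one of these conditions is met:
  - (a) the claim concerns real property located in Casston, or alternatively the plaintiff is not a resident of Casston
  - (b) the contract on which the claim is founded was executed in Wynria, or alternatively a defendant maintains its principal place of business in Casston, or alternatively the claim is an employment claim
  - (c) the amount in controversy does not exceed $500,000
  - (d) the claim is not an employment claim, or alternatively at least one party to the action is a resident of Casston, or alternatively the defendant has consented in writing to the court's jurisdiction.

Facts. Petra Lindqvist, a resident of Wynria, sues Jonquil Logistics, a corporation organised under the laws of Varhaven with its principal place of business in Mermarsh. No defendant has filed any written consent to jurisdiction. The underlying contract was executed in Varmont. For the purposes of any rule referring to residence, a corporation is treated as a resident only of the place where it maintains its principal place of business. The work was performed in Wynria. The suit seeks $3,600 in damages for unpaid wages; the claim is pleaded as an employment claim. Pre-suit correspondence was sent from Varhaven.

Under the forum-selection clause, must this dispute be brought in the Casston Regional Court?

No

The Casston Regional Court:
  (a) The plaintiff resides in Wynria, which is not Casston, so this disjunct is met. Satisfied.
  (b) The claim is an employment claim, so one alternative holds. Met.
  (c) The amount in controversy is 3,600 dollars, within the USD 500,000 ceiling. Met.
  (d) The claim is an employment claim; no party resides in Casston; no such written consent has been filed — no alternative holds. Fails.
  → The clause does not apply.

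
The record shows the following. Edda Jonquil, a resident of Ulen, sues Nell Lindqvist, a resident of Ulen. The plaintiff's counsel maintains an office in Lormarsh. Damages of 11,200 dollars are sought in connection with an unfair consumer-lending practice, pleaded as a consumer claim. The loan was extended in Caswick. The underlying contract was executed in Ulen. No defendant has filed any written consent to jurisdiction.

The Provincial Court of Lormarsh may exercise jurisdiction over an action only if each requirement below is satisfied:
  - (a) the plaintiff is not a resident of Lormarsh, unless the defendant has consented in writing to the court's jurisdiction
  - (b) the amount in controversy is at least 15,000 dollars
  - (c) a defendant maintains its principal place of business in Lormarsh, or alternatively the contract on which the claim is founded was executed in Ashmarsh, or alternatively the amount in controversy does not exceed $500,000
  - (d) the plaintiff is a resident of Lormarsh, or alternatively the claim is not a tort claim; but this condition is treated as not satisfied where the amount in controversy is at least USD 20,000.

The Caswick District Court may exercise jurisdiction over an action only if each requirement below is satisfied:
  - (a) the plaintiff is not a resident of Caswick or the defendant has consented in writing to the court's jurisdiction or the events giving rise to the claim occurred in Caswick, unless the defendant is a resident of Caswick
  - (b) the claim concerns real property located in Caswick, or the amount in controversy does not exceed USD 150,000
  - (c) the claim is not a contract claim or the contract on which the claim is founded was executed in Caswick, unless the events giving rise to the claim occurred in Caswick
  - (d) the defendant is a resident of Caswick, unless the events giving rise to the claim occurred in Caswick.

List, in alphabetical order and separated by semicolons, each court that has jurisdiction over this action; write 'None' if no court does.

The Provincial Court of Lormarsh:
  (a) The plaintiff resides in Ulen, which is not Lormarsh. Condition met.
  (b) The amount in controversy is 11,200 dollars, below the 15,000 dollars floor. Not met.
  (c) The amount in controversy is $11,200, within the $500,000 ceiling — that alternative is enough. Met.
  (d) The claim is a consumer claim, not a tort claim, so this disjunct is met. The exception is not triggered, since the amount in controversy is USD 11,200, below the $20,000 floor. Satisfied.
  → The court lacks jurisdiction.
The Caswick District Court:
  (a) The plaintiff resides in Ulen, which is not Caswick — that alternative is enough. Condition met.
  (b) The amount in controversy is USD 11,200, within the 150,000 dollars ceiling, which satisfies one of the alternatives. Satisfied.
  (c) The claim is a consumer claim, not a contract claim — that alternative is enough. Met.
  (d) The defendant resides in Ulen, not Caswick. The proviso rescues it, though: the operative events occurred in Caswick. Condition met.
  → The court has jurisdiction.

the Caswick District Court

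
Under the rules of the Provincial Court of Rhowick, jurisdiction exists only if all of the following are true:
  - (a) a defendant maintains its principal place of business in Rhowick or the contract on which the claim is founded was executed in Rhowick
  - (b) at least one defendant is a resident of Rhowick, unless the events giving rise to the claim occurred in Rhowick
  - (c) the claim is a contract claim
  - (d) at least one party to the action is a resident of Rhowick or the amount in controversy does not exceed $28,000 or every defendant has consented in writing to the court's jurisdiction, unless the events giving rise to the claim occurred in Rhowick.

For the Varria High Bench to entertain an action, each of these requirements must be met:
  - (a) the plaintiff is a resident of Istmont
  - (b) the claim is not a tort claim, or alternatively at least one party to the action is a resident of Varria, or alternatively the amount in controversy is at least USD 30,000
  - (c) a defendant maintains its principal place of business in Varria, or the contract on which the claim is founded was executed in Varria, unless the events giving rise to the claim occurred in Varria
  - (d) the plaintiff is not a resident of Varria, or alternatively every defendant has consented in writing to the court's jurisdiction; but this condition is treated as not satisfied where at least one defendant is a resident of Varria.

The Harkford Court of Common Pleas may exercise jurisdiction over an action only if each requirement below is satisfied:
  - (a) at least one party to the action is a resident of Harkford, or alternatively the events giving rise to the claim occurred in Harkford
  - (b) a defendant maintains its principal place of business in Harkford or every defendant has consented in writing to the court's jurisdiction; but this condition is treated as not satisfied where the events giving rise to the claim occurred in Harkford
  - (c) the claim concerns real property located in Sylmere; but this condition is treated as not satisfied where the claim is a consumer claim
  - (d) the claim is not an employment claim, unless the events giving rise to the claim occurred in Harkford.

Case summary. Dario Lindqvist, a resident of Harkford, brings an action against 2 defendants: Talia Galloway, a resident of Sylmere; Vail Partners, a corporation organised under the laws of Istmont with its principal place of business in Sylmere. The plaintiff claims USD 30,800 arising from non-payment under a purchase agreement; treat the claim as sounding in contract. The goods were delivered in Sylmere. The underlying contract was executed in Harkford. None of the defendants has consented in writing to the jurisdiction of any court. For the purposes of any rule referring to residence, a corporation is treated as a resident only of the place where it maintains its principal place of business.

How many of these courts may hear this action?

The Provincial Court of Rhowick:
  (a) The corporate defendant(s) have their principal place of business in Sylmere, not Rhowick; the contract was executed in Harkford, not Rhowick — none of the alternatives is met. Not satisfied.
  (b) No defendant resides in Rhowick (they reside in Sylmere, Sylmere). The proviso offers no rescue either, since the operative events occurred in Sylmere, not Rhowick. Not satisfied.
  (c) The claim is a contract claim. Satisfied.
  (d) No party resides in Rhowick; the amount in controversy is 30,800 dollars, above the $28,000 ceiling; no such written consent has been filed — none of the alternatives is met. The proviso offers no rescue either, since the operative events occurred in Sylmere, not Rhowick. Not met.
  → Not every requirement is met — no jurisdiction.
The Varria High Bench:
  (a) The plaintiff resides in Harkford, not Istmont. Fails.
  (b) The claim is a contract claim, not a tort claim — that alternative is enough. Satisfied.
  (c) The corporate defendant(s) have their principal place of business in Sylmere, not Varria; the contract was executed in Harkford, not Varria — every alternative fails. And the operative events occurred in Sylmere, not Varria, so the proviso does not save it. Not satisfied.
  (d) The plaintiff resides in Harkford, which is not Varria, so this disjunct is met. The exception is not triggered, since no defendant resides in Varria (they reside in Sylmere, Sylmere). Condition met.
  → No jurisdiction.
The Harkford Court of Common Pleas:
  (a) Dario Lindqvist resides in Harkford, so this disjunct is met. Condition met.
  (b) The corporate defendant(s) have their principal place of business in Sylmere, not Harkford; no such written consent has been filed — none of the alternatives is met. Not satisfied.
  (c) The claim does not concern real property. Condition not met.
  (d) The claim is a contract claim, not an employment claim. Condition met.
  → No jurisdiction.
No court satisfies all of its conditions.

0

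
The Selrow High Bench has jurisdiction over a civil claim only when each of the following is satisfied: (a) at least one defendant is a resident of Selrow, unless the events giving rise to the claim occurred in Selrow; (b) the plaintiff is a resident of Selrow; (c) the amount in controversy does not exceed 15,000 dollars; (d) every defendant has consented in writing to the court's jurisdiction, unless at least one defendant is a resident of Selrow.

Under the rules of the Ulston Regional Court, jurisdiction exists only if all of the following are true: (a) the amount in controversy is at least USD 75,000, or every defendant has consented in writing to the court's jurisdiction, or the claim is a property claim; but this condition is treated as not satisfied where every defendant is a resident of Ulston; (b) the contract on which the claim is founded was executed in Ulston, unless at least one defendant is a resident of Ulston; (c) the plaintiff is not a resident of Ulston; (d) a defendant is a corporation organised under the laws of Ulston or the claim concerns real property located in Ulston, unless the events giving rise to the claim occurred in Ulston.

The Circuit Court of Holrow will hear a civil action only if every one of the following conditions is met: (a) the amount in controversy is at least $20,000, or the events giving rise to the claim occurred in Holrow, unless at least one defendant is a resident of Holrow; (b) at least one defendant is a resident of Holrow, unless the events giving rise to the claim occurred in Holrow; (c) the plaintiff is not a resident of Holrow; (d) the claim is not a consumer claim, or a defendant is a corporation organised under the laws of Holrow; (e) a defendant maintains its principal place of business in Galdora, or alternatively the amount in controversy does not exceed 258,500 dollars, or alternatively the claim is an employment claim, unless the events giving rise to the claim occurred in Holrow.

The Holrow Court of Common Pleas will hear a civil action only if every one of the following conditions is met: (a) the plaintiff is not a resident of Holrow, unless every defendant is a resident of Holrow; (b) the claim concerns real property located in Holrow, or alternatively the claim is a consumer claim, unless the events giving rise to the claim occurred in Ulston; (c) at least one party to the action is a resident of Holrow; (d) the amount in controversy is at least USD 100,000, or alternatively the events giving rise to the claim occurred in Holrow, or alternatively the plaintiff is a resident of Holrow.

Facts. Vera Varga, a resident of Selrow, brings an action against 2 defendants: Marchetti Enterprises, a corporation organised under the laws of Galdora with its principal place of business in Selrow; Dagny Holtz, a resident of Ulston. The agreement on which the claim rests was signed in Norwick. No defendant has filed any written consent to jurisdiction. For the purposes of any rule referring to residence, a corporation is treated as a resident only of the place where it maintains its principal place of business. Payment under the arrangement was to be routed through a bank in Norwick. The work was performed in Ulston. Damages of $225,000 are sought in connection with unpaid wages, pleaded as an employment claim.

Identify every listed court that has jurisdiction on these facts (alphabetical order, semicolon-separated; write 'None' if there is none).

The Selrow High Bench:
  (a) Marchetti Enterprises resides in Selrow. Condition met.
  (b) The plaintiff resides in Selrow. Condition met.
  (c) The amount in controversy is $225,000, above the 15,000 dollars ceiling. Condition not met.
  (d) No such written consent has been filed. But Marchetti Enterprises resides in Selrow, and the 'unless' clause therefore excuses the requirement. Met.
  → No jurisdiction.
The Ulston Regional Court:
  (a) The amount in controversy is USD 225,000, which meets the 75,000 dollars floor, so one alternative holds. And the carve-out is inapplicable — the defendants reside as follows — Marchetti Enterprises in Selrow, Dagny Holtz in Ulston — not all in Ulston. Satisfied.
  (b) The contract was executed in Norwick, not Ulston. The proviso rescues it, though: Dagny Holtz resides in Ulston. Satisfied.
  (c) The plaintiff resides in Selrow, which is not Ulston. Condition met.
  (d) The corporate defendant(s) are organised in Galdora, not Ulston; the claim does not concern real property — no alternative holds. However, the operative events occurred in Ulston, so the 'unless' proviso supplies this condition. Satisfied.
  → The court has jurisdiction.
The Circuit Court of Holrow:
  (a) The amount in controversy is USD 225,000, which meets the $20,000 floor, so this disjunct is met. Met.
  (b) No defendant resides in Holrow (they reside in Selrow, Ulston). Nor does the 'unless' clause help: the operative events occurred in Ulston, not Holrow. Condition not met.
  (c) The plaintiff resides in Selrow, which is not Holrow. Condition met.
  (d) The claim is an employment claim, not a consumer claim, which satisfies one of the alternatives. Satisfied.
  (e) The amount in controversy is 225,000 dollars, within the 258,500 dollars ceiling, so this disjunct is met. Condition met.
  → Not every requirement is met — no jurisdiction.
The Holrow Court of Common Pleas:
  (a) The plaintiff resides in Selrow, which is not Holrow. Condition met.
  (b) The claim does not concern real property; the claim is an employment claim, not a consumer claim — none of the alternatives is met. But the operative events occurred in Ulston, and the 'unless' clause therefore excuses the requirement. Met.
  (c) No party resides in Holrow. Not met.
  (d) The amount in controversy is 225,000 dollars, which meets the 100,000 dollars floor, so this disjunct is met. Met.
  → Not every requirement is met — no jurisdiction.

the Ulston Regional Court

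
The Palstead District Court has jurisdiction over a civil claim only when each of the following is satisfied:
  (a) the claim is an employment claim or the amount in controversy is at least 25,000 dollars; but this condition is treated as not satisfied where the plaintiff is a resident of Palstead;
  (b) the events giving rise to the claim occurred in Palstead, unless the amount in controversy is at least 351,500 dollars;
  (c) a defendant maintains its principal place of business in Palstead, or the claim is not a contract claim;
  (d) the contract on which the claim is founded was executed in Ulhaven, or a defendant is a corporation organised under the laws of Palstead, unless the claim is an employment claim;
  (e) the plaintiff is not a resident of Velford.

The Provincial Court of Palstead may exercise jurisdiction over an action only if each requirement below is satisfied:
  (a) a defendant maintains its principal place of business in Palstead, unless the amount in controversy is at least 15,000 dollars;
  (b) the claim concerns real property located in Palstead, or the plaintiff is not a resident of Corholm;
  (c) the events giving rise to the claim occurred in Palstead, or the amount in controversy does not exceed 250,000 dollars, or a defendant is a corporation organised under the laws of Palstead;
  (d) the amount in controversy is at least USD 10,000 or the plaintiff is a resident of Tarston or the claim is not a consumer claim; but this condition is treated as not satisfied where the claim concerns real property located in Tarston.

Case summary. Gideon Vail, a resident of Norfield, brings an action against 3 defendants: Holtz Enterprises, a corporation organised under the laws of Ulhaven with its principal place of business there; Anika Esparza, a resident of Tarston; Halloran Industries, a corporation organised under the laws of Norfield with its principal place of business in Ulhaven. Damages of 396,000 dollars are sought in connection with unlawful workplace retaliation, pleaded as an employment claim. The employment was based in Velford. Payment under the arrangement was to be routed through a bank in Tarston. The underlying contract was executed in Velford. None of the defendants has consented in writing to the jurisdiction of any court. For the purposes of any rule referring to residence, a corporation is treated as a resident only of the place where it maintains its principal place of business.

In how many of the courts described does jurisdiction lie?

1

The Palstead District Court:
  (a) The claim is an employment claim — that alternative is enough. The exception is not triggered, since the plaintiff resides in Norfield, not Palstead. Met.
  (b) The operative events occurred in Velford, not Palstead. However, the amount in controversy is USD 396,000, which meets the USD 351,500 floor, so the 'unless' proviso supplies this condition. Met.
  (c) The claim is an employment claim, not a contract claim, so this disjunct is met. Satisfied.
  (d) The contract was executed in Velford, not Ulhaven; the corporate defendant(s) are organised in Norfield, Ulhaven, not Palstead — none of the alternatives is met. But the claim is an employment claim, and the 'unless' clause therefore excuses the requirement. Condition met.
  (e) The plaintiff resides in Norfield, which is not Velford. Satisfied.
  → The court has jurisdiction.
The Provincial Court of Palstead:
  (a) The corporate defendant(s) have their principal place of business in Ulhaven, not Palstead. However, the amount in controversy is USD 396,000, which meets the 15,000 dollars floor, so the 'unless' proviso supplies this condition. Condition met.
  (b) The plaintiff resides in Norfield, which is not Corholm — that alternative is enough. Condition met.
  (c) The operative events occurred in Velford, not Palstead; the amount in controversy is $396,000, above the $250,000 ceiling; the corporate defendant(s) are organised in Norfield, Ulhaven, not Palstead — no alternative holds. Condition not met.
  (d) The amount in controversy is USD 396,000, which meets the 10,000 dollars floor — that alternative is enough. And the carve-out is inapplicable — the claim does not concern real property. Met.
  → Not every requirement is met — no jurisdiction.
Courts with jurisdiction: the Palstead District Court — 1 in total.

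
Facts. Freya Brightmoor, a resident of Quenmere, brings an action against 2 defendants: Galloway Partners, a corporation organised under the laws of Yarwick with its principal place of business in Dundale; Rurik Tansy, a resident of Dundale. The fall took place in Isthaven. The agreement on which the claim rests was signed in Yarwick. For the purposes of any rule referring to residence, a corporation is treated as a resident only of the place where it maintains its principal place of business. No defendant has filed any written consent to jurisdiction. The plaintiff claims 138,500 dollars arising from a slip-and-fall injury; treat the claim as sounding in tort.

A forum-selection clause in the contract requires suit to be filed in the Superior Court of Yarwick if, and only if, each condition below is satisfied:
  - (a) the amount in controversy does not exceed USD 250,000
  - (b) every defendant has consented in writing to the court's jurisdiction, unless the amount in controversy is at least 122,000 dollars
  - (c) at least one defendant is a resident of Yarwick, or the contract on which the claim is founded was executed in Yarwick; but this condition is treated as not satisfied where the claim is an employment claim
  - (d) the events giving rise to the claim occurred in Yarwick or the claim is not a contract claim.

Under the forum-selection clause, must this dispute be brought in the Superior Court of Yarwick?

Yes

The Superior Court of Yarwick:
  (a) The amount in controversy is $138,500, within the USD 250,000 ceiling. Satisfied.
  (b) No such written consent has been filed. However, the amount in controversy is 138,500 dollars, which meets the $122,000 floor, so the 'unless' proviso supplies this condition. Condition met.
  (c) The contract was executed in Yarwick, which satisfies one of the alternatives. The exception is not triggered, since the claim is a tort claim, not an employment claim. Condition met.
  (d) The claim is a tort claim, not a contract claim, so one alternative holds. Condition met.
  → The clause applies.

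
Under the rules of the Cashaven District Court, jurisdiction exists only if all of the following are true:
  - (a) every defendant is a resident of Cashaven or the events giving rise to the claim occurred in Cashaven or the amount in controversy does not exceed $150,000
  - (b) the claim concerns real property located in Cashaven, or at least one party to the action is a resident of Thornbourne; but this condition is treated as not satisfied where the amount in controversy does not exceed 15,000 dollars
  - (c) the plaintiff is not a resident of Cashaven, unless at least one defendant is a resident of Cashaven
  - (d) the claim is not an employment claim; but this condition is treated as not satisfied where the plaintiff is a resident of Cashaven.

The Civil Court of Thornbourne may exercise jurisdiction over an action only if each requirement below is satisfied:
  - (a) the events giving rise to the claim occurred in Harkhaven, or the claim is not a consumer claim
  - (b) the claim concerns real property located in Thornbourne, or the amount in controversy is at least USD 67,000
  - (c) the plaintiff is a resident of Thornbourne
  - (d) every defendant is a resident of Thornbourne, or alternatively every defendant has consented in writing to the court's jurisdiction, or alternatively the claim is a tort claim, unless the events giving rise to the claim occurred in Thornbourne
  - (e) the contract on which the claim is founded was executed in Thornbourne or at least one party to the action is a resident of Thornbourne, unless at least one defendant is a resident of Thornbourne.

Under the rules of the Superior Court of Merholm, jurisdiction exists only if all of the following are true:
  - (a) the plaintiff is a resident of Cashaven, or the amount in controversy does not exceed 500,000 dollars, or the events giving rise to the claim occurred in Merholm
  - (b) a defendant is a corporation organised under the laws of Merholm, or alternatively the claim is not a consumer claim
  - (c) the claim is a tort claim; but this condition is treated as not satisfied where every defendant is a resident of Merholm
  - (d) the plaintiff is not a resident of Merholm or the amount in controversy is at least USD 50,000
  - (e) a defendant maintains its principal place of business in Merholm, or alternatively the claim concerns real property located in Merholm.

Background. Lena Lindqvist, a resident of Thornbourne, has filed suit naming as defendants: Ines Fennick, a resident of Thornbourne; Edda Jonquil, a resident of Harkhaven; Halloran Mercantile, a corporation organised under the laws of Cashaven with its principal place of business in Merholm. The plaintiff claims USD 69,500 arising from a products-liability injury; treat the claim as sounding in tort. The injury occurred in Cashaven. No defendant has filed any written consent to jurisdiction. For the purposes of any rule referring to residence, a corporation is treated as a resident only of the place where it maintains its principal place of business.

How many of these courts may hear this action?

The Cashaven District Court:
  (a) The operative events occurred in Cashaven, so one alternative holds. Satisfied.
  (b) Lena Lindqvist resides in Thornbourne, which satisfies one of the alternatives. And the carve-out is inapplicable — the amount in controversy is USD 69,500, above the $15,000 ceiling. Condition met.
  (c) The plaintiff resides in Thornbourne, which is not Cashaven. Condition met.
  (d) The claim is a tort claim, not an employment claim. And the carve-out is inapplicable — the plaintiff resides in Thornbourne, not Cashaven. Condition met.
  → The court has jurisdiction.
The Civil Court of Thornbourne:
  (a) The claim is a tort claim, not a consumer claim, so this disjunct is met. Condition met.
  (b) The amount in controversy is 69,500 dollars, which meets the $67,000 floor, so one alternative holds. Satisfied.
  (c) The plaintiff resides in Thornbourne. Condition met.
  (d) The claim is a tort claim — that alternative is enough. Condition met.
  (e) Lena Lindqvist resides in Thornbourne, which satisfies one of the alternatives. Satisfied.
  → The court has jurisdiction.
The Superior Court of Merholm:
  (a) The amount in controversy is 69,500 dollars, within the 500,000 dollars ceiling, so this disjunct is met. Condition met.
  (b) The claim is a tort claim, not a consumer claim, so one alternative holds. Condition met.
  (c) The claim is a tort claim. The carve-out does not apply: the defendants reside as follows — Ines Fennick in Thornbourne, Edda Jonquil in Harkhaven, Halloran Mercantile in Merholm — not all in Merholm. Condition met.
  (d) The plaintiff resides in Thornbourne, which is not Merholm, so one alternative holds. Met.
  (e) Halloran Mercantile has its principal place of business in Merholm — that alternative is enough. Satisfied.
  → All conditions met; jurisdiction exists.
Courts with jurisdiction: the Cashaven District Court, the Civil Court of Thornbourne, the Superior Court of Merholm — 3 in total.

3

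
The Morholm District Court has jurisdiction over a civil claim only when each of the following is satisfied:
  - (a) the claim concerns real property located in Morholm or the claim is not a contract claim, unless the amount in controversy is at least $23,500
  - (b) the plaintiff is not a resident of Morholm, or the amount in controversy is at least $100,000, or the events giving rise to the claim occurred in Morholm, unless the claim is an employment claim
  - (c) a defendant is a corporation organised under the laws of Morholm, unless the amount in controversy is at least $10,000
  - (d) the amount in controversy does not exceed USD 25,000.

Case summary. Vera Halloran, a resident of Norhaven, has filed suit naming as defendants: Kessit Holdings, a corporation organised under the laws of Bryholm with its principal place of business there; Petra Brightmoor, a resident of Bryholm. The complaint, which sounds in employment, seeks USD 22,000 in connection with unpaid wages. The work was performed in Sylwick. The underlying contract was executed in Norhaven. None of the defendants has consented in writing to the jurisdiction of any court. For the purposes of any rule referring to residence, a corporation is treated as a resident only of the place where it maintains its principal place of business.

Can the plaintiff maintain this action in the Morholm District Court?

Yes

The Morholm District Court:
  (a) The claim is an employment claim, not a contract claim, which satisfies one of the alternatives. Satisfied.
  (b) The plaintiff resides in Norhaven, which is not Morholm — that alternative is enough. Satisfied.
  (c) The corporate defendant(s) are organised in Bryholm, not Morholm. But the amount in controversy is 22,000 dollars, which meets the $10,000 floor, and the 'unless' clause therefore excuses the requirement. Satisfied.
  (d) The amount in controversy is USD 22,000, within the USD 25,000 ceiling. Condition met.
  → The court has jurisdiction.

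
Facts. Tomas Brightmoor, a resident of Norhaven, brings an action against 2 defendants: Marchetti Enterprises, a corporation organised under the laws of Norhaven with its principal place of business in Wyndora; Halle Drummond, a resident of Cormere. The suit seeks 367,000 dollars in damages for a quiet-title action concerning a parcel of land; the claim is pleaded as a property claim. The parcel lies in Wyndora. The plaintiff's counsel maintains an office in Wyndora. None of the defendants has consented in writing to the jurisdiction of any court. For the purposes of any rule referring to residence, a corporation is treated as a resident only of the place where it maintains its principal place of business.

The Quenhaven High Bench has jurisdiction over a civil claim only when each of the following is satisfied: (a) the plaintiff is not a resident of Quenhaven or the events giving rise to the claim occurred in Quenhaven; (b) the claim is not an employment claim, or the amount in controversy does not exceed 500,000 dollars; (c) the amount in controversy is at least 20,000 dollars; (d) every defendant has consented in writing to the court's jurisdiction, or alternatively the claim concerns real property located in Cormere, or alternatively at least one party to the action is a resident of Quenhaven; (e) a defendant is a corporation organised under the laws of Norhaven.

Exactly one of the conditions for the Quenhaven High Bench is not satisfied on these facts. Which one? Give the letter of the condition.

(d)

The Quenhaven High Bench:
  (a) The plaintiff resides in Norhaven, which is not Quenhaven, so one alternative holds. Met.
  (b) The claim is a property claim, not an employment claim — that alternative is enough. Met.
  (c) The amount in controversy is 367,000 dollars, which meets the 20,000 dollars floor. Met.
  (d) No such written consent has been filed; the property lies in Wyndora, not Cormere; no party resides in Quenhaven — none of the alternatives is met. Condition not met.
  (e) Marchetti Enterprises is organised under the laws of Norhaven. Satisfied.
Only condition (d) fails.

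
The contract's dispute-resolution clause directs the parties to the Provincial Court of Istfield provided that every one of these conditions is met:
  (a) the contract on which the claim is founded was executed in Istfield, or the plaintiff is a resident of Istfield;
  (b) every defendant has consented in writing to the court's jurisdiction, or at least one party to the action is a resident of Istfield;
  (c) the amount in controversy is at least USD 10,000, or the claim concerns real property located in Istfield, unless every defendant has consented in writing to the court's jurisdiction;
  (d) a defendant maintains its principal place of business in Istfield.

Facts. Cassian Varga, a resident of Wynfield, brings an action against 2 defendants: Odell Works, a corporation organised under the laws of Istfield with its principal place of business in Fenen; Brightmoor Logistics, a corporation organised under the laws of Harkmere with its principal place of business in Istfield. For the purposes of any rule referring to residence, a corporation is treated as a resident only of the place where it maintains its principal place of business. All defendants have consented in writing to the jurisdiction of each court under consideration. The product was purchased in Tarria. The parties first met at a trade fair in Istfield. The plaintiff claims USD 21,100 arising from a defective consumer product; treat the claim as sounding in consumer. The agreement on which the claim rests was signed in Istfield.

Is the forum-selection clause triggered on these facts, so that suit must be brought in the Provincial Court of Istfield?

Yes

The Provincial Court of Istfield:
  (a) The contract was executed in Istfield, which satisfies one of the alternatives. Met.
  (b) Every defendant has filed written consent, so this disjunct is met. Satisfied.
  (c) The amount in controversy is $21,100, which meets the $10,000 floor, so one alternative holds. Condition met.
  (d) Brightmoor Logistics has its principal place of business in Istfield. Condition met.
  → Forum clause is triggered.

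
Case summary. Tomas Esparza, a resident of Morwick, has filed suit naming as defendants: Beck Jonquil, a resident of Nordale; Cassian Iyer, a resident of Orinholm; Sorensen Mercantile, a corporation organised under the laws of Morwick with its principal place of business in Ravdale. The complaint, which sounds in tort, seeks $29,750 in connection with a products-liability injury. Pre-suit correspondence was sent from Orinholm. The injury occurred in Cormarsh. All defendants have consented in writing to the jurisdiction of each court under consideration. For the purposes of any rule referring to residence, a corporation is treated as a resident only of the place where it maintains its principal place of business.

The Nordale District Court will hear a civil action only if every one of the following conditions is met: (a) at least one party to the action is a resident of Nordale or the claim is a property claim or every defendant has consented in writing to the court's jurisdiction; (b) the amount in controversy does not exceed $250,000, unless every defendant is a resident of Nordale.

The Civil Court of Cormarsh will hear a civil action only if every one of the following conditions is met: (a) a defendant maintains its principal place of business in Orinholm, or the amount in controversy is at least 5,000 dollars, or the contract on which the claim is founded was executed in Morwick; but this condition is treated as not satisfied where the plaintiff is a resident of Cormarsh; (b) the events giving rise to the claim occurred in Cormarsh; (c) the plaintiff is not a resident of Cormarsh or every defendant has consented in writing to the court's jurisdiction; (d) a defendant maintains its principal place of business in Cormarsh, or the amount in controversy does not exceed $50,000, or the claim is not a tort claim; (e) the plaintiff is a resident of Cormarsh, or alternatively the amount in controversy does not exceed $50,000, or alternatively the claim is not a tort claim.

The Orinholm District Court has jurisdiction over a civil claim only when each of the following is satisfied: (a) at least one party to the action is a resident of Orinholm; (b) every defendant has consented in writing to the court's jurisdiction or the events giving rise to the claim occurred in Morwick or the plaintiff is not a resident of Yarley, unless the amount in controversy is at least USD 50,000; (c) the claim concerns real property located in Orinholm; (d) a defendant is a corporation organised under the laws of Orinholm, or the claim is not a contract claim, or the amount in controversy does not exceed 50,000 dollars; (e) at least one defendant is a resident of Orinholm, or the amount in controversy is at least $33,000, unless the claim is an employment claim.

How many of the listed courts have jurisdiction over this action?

2

The Nordale District Court:
  (a) Beck Jonquil resides in Nordale, so this disjunct is met. Satisfied.
  (b) The amount in controversy is 29,750 dollars, within the $250,000 ceiling. Met.
  → The court has jurisdiction.
The Civil Court of Cormarsh:
  (a) The amount in controversy is USD 29,750, which meets the USD 5,000 floor, so this disjunct is met. The exception is not triggered, since the plaintiff resides in Morwick, not Cormarsh. Satisfied.
  (b) The operative events occurred in Cormarsh. Met.
  (c) The plaintiff resides in Morwick, which is not Cormarsh — that alternative is enough. Satisfied.
  (d) The amount in controversy is 29,750 dollars, within the $50,000 ceiling, which satisfies one of the alternatives. Satisfied.
  (e) The amount in controversy is USD 29,750, within the $50,000 ceiling — that alternative is enough. Met.
  → The court has jurisdiction.
The Orinholm District Court:
  (a) Cassian Iyer resides in Orinholm. Met.
  (b) Every defendant has filed written consent, so one alternative holds. Condition met.
  (c) The claim does not concern real property. Fails.
  (d) The claim is a tort claim, not a contract claim, which satisfies one of the alternatives. Satisfied.
  (e) Cassian Iyer resides in Orinholm, which satisfies one of the alternatives. Satisfied.
  → Not every requirement is met — no jurisdiction.
Courts with jurisdiction: the Nordale District Court, the Civil Court of Cormarsh — 2 in total.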